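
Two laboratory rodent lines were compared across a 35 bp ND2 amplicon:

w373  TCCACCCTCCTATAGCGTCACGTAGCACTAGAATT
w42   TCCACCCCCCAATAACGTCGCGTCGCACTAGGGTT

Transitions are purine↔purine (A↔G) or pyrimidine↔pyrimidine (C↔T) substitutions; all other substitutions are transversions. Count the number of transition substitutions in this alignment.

5

Differing sites — 8:T/C (Ti); 11:T/A (Tv); 15:G/A (Ti); 20:A/G (Ti); 24:A/C (Tv); 32:A/G (Ti); 33:A/G (Ti).
Of the 7 differences, 5 transitions and 2 transversions, so the answer is 5.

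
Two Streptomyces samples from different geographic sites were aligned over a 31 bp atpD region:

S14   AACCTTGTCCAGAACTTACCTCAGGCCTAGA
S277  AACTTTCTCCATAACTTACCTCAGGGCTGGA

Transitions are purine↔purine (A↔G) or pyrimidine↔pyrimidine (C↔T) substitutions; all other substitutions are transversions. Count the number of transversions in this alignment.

3

Mismatches occur at site 4 (C→T, transition), site 7 (G→C, transversion), site 12 (G→T, transversion), site 26 (C→G, transversion), site 29 (A→G, transition).
Of the 5 differences, 2 transitions and 3 transversions, so the answer is 3.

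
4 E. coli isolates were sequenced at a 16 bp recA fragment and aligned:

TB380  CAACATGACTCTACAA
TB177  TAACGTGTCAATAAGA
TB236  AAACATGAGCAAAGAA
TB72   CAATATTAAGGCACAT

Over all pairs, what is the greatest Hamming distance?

Pairwise Hamming distances:
  TB380 vs TB177: 7
  TB380 vs TB236: 6
  TB380 vs TB72: 7
  TB177 vs TB236: 8
  TB177 vs TB72: 12
  TB236 vs TB72: 9
The largest is 12, between TB177 and TB72.

12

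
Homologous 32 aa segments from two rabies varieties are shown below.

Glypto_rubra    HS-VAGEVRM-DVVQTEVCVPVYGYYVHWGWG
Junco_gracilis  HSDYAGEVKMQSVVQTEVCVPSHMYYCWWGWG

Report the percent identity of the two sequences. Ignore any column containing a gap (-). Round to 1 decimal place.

Excluding the 2 gap columns leaves 30 comparable sites.
Differing sites — 4:V/Y; 9:R/K; 12:D/S; 22:V/S; 23:Y/H; 24:G/M; 27:V/C; 28:H/W.
22 of the 30 comparable sites match, so the percent identity is 22/30 × 100 = 73.3%.

73.3%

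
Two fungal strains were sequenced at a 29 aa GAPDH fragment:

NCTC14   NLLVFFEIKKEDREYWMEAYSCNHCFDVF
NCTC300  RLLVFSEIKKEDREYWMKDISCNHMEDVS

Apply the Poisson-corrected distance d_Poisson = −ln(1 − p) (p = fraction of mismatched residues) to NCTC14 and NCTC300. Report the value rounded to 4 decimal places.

Mismatches occur at site 1 (N→R), site 6 (F→S), site 18 (E→K), site 19 (A→D), site 20 (Y→I), site 25 (C→M), site 26 (F→E), site 29 (F→S).
p = 8/29 = 0.275862.
d = −ln(1 − 0.275862) = −ln(0.724138) = 0.3228.

0.3228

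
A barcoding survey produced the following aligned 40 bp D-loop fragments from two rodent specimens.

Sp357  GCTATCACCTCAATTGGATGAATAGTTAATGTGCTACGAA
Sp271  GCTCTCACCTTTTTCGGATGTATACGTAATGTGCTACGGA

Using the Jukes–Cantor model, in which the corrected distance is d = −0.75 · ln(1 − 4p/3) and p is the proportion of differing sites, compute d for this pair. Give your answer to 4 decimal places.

0.2675

Differing sites — 4:A/C; 11:C/T; 12:A/T; 13:A/T; 15:T/C; 21:A/T; 25:G/C; 26:T/G; 39:A/G.
p = 9/40 = 0.225000.
d = −0.75 · ln(1 − (4/3)·0.225000) = −0.75 · ln(0.700000) = −0.75 · (-0.356675) = 0.2675.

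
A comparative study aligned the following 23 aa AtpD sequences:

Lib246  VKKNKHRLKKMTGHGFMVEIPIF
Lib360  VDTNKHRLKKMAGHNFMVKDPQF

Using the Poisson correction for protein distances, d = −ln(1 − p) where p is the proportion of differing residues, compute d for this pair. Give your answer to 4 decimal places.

0.3629

Mismatches occur at site 2 (K→D), site 3 (K→T), site 12 (T→A), site 15 (G→N), site 19 (E→K), site 20 (I→D), site 22 (I→Q).
p = 7/23 = 0.304348.
d = −ln(1 − 0.304348) = −ln(0.695652) = 0.3629.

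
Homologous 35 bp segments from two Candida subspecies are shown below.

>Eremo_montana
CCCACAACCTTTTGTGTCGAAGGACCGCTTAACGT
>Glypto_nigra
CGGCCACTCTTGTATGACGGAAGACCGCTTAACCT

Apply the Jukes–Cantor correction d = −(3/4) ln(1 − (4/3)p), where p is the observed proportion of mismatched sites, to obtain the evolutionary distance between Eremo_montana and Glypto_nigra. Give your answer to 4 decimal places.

0.4073

The sequences differ at positions 2 (C/G), 3 (C/G), 4 (A/C), 7 (A/C), 8 (C/T), 12 (T/G), 14 (G/A), 17 (T/A), 20 (A/G), 22 (G/A), 34 (G/C).
p = 11/35 = 0.314286.
d = −0.75 · ln(1 − (4/3)·0.314286) = −0.75 · ln(0.580952) = −0.75 · (-0.543087) = 0.4073.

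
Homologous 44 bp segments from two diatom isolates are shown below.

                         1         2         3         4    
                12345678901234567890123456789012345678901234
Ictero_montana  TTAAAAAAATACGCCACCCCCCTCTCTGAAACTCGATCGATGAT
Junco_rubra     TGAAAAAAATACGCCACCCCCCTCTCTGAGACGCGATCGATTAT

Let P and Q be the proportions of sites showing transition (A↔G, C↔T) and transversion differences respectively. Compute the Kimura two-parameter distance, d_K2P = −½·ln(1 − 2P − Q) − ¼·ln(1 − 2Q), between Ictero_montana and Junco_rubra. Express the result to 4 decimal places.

0.0970

Differing sites — 2:T/G (Tv); 30:A/G (Ti); 33:T/G (Tv); 42:G/T (Tv).
Of the 4 differences, 1 transition and 3 transversions over 44 sites: P = 1/44 = 0.022727, Q = 3/44 = 0.068182.
d = −0.5·ln(0.886364) − 0.25·ln(0.863636) = −0.5·(-0.120628) − 0.25·(-0.146604) = 0.0970.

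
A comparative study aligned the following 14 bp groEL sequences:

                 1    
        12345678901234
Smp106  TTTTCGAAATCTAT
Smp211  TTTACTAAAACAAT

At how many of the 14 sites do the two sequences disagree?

4

Differing sites — 4:T/A; 6:G/T; 10:T/A; 12:T/A.
That gives 4 mismatches out of 14 aligned sites, so the Hamming distance is 4.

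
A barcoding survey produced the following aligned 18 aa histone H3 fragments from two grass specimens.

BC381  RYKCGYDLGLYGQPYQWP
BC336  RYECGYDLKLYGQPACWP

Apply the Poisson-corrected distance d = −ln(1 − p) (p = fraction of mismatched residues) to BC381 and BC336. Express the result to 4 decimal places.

The sequences differ at positions 3 (K/E), 9 (G/K), 15 (Y/A), 16 (Q/C).
p = 4/18 = 0.222222.
d = −ln(1 − 0.222222) = −ln(0.777778) = 0.2513.

0.2513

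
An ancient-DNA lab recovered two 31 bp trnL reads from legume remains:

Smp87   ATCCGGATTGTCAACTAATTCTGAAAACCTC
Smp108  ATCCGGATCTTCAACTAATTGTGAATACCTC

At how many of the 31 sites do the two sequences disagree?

Differing sites — 9:T/C; 10:G/T; 21:C/G; 26:A/T.
That gives 4 mismatches out of 31 aligned sites, so the Hamming distance is 4.

4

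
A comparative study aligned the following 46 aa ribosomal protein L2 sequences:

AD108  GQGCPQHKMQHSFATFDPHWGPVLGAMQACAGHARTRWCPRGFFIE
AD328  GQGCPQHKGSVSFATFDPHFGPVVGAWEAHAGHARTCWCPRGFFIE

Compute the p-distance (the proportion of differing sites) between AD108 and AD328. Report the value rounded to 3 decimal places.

Mismatches occur at site 9 (M/G), site 10 (Q/S), site 11 (H/V), site 20 (W/F), site 24 (L/V), site 27 (M/W), site 28 (Q/E), site 30 (C/H), site 37 (R/C).
There are 9 differences over 46 sites, so p = 9/46 = 0.196.

0.196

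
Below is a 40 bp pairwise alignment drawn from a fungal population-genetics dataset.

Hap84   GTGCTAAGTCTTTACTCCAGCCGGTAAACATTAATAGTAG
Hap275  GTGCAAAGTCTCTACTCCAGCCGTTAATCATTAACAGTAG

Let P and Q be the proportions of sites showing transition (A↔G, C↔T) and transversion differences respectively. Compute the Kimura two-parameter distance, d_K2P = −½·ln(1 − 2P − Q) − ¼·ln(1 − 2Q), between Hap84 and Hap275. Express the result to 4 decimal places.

Differing sites — 5:T/A (Tv); 12:T/C (Ti); 24:G/T (Tv); 28:A/T (Tv); 35:T/C (Ti).
Of the 5 differences, 2 transitions and 3 transversions over 40 sites: P = 2/40 = 0.050000, Q = 3/40 = 0.075000.
d = −0.5·ln(0.825000) − 0.25·ln(0.850000) = −0.5·(-0.192372) − 0.25·(-0.162519) = 0.1368.

0.1368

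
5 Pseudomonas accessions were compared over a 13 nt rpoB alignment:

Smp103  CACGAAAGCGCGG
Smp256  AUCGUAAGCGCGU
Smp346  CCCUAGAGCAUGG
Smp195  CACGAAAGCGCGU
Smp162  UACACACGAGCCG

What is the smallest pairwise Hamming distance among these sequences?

1

Pairwise Hamming distances:
  Smp103 vs Smp256: 4
  Smp103 vs Smp346: 5
  Smp103 vs Smp195: 1
  Smp103 vs Smp162: 6
  Smp256 vs Smp346: 8
  Smp256 vs Smp195: 3
  Smp256 vs Smp162: 8
  Smp346 vs Smp195: 6
  Smp346 vs Smp162: 10
  Smp195 vs Smp162: 7
The smallest is 1, between Smp103 and Smp195.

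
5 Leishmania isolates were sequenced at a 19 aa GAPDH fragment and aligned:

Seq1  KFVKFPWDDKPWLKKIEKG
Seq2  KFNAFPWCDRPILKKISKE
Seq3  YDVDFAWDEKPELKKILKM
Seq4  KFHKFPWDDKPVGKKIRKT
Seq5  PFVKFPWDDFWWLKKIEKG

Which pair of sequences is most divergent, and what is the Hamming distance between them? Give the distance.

11

Pairwise Hamming distances:
  Seq1 vs Seq2: 7
  Seq1 vs Seq3: 8
  Seq1 vs Seq4: 5
  Seq1 vs Seq5: 3
  Seq2 vs Seq3: 11
  Seq2 vs Seq4: 8
  Seq2 vs Seq5: 9
  Seq3 vs Seq4: 10
  Seq3 vs Seq5: 10
  Seq4 vs Seq5: 8
The largest is 11, between Seq2 and Seq3.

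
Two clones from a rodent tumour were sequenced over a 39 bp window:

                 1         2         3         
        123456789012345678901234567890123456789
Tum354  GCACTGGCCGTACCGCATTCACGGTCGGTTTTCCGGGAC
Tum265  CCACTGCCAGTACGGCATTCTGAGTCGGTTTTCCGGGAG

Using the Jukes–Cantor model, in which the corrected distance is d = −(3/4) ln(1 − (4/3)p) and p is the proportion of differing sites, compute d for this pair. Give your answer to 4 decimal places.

Differing sites — 1:G/C; 7:G/C; 9:C/A; 14:C/G; 21:A/T; 22:C/G; 23:G/A; 39:C/G.
p = 8/39 = 0.205128.
d = −0.75 · ln(1 − (4/3)·0.205128) = −0.75 · ln(0.726496) = −0.75 · (-0.319522) = 0.2396.

0.2396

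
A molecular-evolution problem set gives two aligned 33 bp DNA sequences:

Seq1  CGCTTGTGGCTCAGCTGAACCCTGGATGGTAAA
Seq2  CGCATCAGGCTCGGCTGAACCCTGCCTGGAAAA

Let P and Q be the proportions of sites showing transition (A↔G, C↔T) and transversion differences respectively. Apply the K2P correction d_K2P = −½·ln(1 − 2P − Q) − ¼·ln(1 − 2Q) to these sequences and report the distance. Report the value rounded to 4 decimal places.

0.2518

Differing sites — 4:T/A (Tv); 6:G/C (Tv); 7:T/A (Tv); 13:A/G (Ti); 25:G/C (Tv); 26:A/C (Tv); 30:T/A (Tv).
Of the 7 differences, 1 transition and 6 transversions over 33 sites: P = 1/33 = 0.030303, Q = 6/33 = 0.181818.
d = −0.5·ln(0.757576) − 0.25·ln(0.636364) = −0.5·(-0.277631) − 0.25·(-0.451985) = 0.2518.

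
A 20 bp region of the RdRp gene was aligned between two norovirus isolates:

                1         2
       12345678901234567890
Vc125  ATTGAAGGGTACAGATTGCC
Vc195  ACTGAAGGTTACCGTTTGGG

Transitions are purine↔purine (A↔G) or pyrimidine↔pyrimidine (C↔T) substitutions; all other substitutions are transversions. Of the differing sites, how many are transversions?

5

Differing sites — 2:T/C (Ti); 9:G/T (Tv); 13:A/C (Tv); 15:A/T (Tv); 19:C/G (Tv); 20:C/G (Tv).
Of the 6 differences, 1 transition and 5 transversions, so the answer is 5.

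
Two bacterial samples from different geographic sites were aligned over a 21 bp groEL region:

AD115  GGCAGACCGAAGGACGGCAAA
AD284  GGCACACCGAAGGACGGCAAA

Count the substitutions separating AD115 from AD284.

Differing sites — 5:G/C.
That gives 1 mismatch out of 21 aligned sites, so the Hamming distance is 1.

1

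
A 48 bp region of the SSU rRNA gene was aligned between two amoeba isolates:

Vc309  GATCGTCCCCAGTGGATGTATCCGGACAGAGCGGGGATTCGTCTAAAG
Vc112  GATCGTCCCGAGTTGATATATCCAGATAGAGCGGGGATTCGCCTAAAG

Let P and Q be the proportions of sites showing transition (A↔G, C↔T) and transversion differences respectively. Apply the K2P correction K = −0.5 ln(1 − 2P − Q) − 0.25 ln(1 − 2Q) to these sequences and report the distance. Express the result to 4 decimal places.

0.1386

Differing sites — 10:C/G (Tv); 14:G/T (Tv); 18:G/A (Ti); 24:G/A (Ti); 27:C/T (Ti); 42:T/C (Ti).
Of the 6 differences, 4 transitions and 2 transversions over 48 sites: P = 4/48 = 0.083333, Q = 2/48 = 0.041667.
d = −0.5·ln(0.791667) − 0.25·ln(0.916666) = −0.5·(-0.233614) − 0.25·(-0.087012) = 0.1386.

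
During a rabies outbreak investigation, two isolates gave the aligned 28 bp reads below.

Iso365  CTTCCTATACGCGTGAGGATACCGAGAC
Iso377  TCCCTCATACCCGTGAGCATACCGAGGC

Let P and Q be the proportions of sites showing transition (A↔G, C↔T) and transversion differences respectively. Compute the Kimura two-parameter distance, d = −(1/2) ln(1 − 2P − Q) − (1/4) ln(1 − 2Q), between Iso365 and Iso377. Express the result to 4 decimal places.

Differing sites — 1:C/T (Ti); 2:T/C (Ti); 3:T/C (Ti); 5:C/T (Ti); 6:T/C (Ti); 11:G/C (Tv); 18:G/C (Tv); 27:A/G (Ti).
Of the 8 differences, 6 transitions and 2 transversions over 28 sites: P = 6/28 = 0.214286, Q = 2/28 = 0.071429.
d = −0.5·ln(0.499999) − 0.25·ln(0.857142) = −0.5·(-0.693149) − 0.25·(-0.154152) = 0.3851.

0.3851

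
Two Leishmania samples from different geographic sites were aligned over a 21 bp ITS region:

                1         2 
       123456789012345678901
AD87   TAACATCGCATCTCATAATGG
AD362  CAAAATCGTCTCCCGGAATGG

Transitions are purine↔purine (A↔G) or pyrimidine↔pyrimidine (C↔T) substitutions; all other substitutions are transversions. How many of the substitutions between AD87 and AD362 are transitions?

4

The sequences differ at positions 1 (T/C, transition), 4 (C/A, transversion), 9 (C/T, transition), 10 (A/C, transversion), 13 (T/C, transition), 15 (A/G, transition), 16 (T/G, transversion).
Of the 7 differences, 4 transitions and 3 transversions, so the answer is 4.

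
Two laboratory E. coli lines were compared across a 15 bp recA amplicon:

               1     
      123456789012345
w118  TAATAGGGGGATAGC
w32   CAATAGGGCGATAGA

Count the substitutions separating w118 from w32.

3

The sequences differ at positions 1 (T/C), 9 (G/C), 15 (C/A).
That gives 3 mismatches out of 15 aligned sites, so the Hamming distance is 3.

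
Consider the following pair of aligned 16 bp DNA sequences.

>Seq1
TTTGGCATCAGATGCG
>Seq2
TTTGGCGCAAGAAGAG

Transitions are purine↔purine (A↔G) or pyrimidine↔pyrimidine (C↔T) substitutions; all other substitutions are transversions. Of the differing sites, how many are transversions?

3

The sequences differ at positions 7 (A/G, transition), 8 (T/C, transition), 9 (C/A, transversion), 13 (T/A, transversion), 15 (C/A, transversion).
Of the 5 differences, 2 transitions and 3 transversions, so the answer is 3.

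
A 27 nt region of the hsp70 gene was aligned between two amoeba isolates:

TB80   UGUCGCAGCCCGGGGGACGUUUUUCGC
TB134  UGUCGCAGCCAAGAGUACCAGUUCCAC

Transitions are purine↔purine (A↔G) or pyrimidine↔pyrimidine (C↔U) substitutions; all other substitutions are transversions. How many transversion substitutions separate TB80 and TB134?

The sequences differ at positions 11 (C/A, transversion), 12 (G/A, transition), 14 (G/A, transition), 16 (G/U, transversion), 19 (G/C, transversion), 20 (U/A, transversion), 21 (U/G, transversion), 24 (U/C, transition), 26 (G/A, transition).
Of the 9 differences, 4 transitions and 5 transversions, so the answer is 5.

5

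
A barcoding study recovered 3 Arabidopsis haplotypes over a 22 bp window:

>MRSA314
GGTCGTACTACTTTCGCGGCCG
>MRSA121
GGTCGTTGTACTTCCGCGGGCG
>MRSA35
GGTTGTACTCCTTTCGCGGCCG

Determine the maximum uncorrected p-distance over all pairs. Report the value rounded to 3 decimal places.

0.273

Pairwise Hamming distances:
  MRSA314 vs MRSA121: 4
  MRSA314 vs MRSA35: 2
  MRSA121 vs MRSA35: 6
The largest is 6 mismatches, between MRSA121 and MRSA35; p = 6/22 = 0.273.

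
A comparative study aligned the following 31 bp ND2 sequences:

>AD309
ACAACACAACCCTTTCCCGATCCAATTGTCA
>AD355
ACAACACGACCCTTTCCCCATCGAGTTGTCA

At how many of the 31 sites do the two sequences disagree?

Differing sites — 8:A/G; 19:G/C; 23:C/G; 25:A/G.
That gives 4 mismatches out of 31 aligned sites, so the Hamming distance is 4.

4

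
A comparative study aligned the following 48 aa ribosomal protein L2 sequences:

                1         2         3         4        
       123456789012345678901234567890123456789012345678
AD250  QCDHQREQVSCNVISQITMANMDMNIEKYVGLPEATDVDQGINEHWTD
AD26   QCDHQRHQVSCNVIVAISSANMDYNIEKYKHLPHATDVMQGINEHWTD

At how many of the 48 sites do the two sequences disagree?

Mismatches occur at site 7 (E→H), site 15 (S→V), site 16 (Q→A), site 18 (T→S), site 19 (M→S), site 24 (M→Y), site 30 (V→K), site 31 (G→H), site 34 (E→H), site 39 (D→M).
That gives 10 mismatches out of 48 aligned sites, so the Hamming distance is 10.

10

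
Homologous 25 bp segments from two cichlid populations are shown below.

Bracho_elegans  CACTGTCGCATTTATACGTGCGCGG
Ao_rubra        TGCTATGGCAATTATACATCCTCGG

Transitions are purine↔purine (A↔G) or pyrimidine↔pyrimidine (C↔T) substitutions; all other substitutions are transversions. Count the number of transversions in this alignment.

Mismatches occur at site 1 (C↔T, transition), site 2 (A↔G, transition), site 5 (G↔A, transition), site 7 (C↔G, transversion), site 11 (T↔A, transversion), site 18 (G↔A, transition), site 20 (G↔C, transversion), site 22 (G↔T, transversion).
Of the 8 differences, 4 transitions and 4 transversions, so the answer is 4.

4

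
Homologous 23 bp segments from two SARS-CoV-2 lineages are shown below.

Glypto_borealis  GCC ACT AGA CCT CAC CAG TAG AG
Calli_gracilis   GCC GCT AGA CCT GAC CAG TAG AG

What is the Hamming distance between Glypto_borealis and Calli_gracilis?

2

Mismatches occur at site 4 (A↔G), site 13 (C↔G).
That gives 2 mismatches out of 23 aligned sites, so the Hamming distance is 2.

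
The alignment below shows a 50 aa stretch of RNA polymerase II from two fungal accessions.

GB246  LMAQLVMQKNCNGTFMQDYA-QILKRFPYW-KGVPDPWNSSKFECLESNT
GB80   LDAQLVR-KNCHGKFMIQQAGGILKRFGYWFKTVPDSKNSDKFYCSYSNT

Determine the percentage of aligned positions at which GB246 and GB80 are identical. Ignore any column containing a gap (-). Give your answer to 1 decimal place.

Excluding the 3 gap columns leaves 47 comparable sites.
Mismatches occur at site 2 (M/D), site 7 (M/R), site 12 (N/H), site 14 (T/K), site 17 (Q/I), site 18 (D/Q), site 19 (Y/Q), site 22 (Q/G), site 28 (P/G), site 33 (G/T), site 37 (P/S), site 38 (W/K), site 41 (S/D), site 44 (E/Y), site 46 (L/S), site 47 (E/Y).
31 of the 47 comparable sites match, so the percent identity is 31/47 × 100 = 66.0%.

66.0%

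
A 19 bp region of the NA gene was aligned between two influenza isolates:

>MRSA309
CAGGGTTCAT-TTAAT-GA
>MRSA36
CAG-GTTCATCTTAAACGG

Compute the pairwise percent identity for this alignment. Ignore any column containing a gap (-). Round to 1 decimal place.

Excluding the 3 gap columns leaves 16 comparable sites.
Mismatches occur at site 16 (T↔A), site 19 (A↔G).
14 of the 16 comparable sites match, so the percent identity is 14/16 × 100 = 87.5%.

87.5%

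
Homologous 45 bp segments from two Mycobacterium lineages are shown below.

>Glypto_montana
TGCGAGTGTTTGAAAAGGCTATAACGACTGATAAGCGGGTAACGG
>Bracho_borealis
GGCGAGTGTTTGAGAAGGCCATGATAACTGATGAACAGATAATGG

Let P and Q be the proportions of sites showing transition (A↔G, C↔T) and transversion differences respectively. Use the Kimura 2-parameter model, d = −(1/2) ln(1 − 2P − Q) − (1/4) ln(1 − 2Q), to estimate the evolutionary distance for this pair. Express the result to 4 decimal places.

Differing sites — 1:T/G (Tv); 14:A/G (Ti); 20:T/C (Ti); 23:A/G (Ti); 25:C/T (Ti); 26:G/A (Ti); 33:A/G (Ti); 35:G/A (Ti); 37:G/A (Ti); 39:G/A (Ti); 43:C/T (Ti).
Of the 11 differences, 10 transitions and 1 transversion over 45 sites: P = 10/45 = 0.222222, Q = 1/45 = 0.022222.
d = −0.5·ln(0.533334) − 0.25·ln(0.955556) = −0.5·(-0.628607) − 0.25·(-0.045462) = 0.3257.

0.3257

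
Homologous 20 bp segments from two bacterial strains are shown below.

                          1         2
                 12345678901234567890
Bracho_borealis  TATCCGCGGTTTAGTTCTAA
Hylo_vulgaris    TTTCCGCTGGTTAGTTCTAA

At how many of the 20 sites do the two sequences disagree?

Differing sites — 2:A/T; 8:G/T; 10:T/G.
That gives 3 mismatches out of 20 aligned sites, so the Hamming distance is 3.

3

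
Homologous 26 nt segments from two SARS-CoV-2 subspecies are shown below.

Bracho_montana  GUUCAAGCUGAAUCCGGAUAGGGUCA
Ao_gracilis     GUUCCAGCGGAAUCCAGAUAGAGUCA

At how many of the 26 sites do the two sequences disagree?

4

Mismatches occur at site 5 (A/C), site 9 (U/G), site 16 (G/A), site 22 (G/A).
That gives 4 mismatches out of 26 aligned sites, so the Hamming distance is 4.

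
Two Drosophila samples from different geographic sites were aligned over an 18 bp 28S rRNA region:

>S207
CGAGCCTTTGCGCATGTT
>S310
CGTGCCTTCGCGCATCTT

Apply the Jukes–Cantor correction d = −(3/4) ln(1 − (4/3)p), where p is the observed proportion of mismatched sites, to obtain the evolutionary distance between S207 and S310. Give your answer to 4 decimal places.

Mismatches occur at site 3 (A/T), site 9 (T/C), site 16 (G/C).
p = 3/18 = 0.166667.
d = −0.75 · ln(1 − (4/3)·0.166667) = −0.75 · ln(0.777777) = −0.75 · (-0.251315) = 0.1885.

0.1885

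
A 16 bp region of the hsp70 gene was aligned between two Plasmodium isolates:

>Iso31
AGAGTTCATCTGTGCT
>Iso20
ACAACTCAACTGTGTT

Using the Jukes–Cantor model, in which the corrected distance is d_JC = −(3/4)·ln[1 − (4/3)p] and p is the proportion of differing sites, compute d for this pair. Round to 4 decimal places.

The sequences differ at positions 2 (G/C), 4 (G/A), 5 (T/C), 9 (T/A), 15 (C/T).
p = 5/16 = 0.312500.
d = −0.75 · ln(1 − (4/3)·0.312500) = −0.75 · ln(0.583333) = −0.75 · (-0.538997) = 0.4042.

0.4042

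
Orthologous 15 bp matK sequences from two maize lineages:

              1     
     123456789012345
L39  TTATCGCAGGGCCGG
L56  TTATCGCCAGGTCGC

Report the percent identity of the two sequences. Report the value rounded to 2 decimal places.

73.33%

Mismatches occur at site 8 (A/C), site 9 (G/A), site 12 (C/T), site 15 (G/C).
11 of the 15 sites match, so the percent identity is 11/15 × 100 = 73.33%.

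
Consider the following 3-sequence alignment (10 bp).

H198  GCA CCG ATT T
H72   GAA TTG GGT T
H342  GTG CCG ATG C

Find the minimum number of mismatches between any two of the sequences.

Pairwise Hamming distances:
  H198 vs H72: 5
  H198 vs H342: 4
  H72 vs H342: 8
The smallest is 4, between H198 and H342.

4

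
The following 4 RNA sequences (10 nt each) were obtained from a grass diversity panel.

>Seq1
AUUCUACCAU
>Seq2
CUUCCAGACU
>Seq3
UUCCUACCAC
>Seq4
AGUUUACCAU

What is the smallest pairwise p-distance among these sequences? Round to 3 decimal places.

0.200

Pairwise Hamming distances:
  Seq1 vs Seq2: 5
  Seq1 vs Seq3: 3
  Seq1 vs Seq4: 2
  Seq2 vs Seq3: 7
  Seq2 vs Seq4: 7
  Seq3 vs Seq4: 5
The smallest is 2 mismatches, between Seq1 and Seq4; p = 2/10 = 0.200.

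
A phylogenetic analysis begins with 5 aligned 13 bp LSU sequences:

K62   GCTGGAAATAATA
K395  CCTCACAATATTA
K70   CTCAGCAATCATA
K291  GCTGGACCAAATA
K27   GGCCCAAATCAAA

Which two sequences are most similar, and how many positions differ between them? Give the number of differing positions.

Pairwise Hamming distances:
  K62 vs K395: 5
  K62 vs K70: 6
  K62 vs K291: 3
  K62 vs K27: 6
  K395 vs K70: 6
  K395 vs K291: 8
  K395 vs K27: 8
  K70 vs K291: 9
  K70 vs K27: 6
  K291 vs K27: 9
The smallest is 3, between K62 and K291.

3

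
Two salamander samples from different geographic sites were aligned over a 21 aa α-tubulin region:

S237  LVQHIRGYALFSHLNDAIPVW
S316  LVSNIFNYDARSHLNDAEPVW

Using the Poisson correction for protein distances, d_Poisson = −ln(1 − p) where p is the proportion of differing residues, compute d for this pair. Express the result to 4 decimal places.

Mismatches occur at site 3 (Q↔S), site 4 (H↔N), site 6 (R↔F), site 7 (G↔N), site 9 (A↔D), site 10 (L↔A), site 11 (F↔R), site 18 (I↔E).
p = 8/21 = 0.380952.
d = −ln(1 − 0.380952) = −ln(0.619048) = 0.4796.

0.4796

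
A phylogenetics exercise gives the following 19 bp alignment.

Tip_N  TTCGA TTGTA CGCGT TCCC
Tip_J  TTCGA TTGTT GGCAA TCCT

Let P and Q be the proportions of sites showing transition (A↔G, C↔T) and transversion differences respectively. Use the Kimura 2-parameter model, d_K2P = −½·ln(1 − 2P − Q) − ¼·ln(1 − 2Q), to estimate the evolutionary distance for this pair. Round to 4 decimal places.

Differing sites — 10:A/T (Tv); 11:C/G (Tv); 14:G/A (Ti); 15:T/A (Tv); 19:C/T (Ti).
Of the 5 differences, 2 transitions and 3 transversions over 19 sites: P = 2/19 = 0.105263, Q = 3/19 = 0.157895.
d = −0.5·ln(0.631579) − 0.25·ln(0.684210) = −0.5·(-0.459532) − 0.25·(-0.379490) = 0.3246.

0.3246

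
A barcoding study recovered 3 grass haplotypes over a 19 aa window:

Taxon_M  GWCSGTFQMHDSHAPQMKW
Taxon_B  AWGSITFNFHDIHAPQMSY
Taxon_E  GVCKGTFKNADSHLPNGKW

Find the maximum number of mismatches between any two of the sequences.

14

Pairwise Hamming distances:
  Taxon_M vs Taxon_B: 8
  Taxon_M vs Taxon_E: 8
  Taxon_B vs Taxon_E: 14
The largest is 14, between Taxon_B and Taxon_E.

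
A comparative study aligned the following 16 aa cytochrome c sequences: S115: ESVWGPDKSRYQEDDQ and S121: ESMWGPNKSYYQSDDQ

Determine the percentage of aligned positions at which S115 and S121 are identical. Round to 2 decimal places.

75.00%

The sequences differ at positions 3 (V/M), 7 (D/N), 10 (R/Y), 13 (E/S).
12 of the 16 sites match, so the percent identity is 12/16 × 100 = 75.00%.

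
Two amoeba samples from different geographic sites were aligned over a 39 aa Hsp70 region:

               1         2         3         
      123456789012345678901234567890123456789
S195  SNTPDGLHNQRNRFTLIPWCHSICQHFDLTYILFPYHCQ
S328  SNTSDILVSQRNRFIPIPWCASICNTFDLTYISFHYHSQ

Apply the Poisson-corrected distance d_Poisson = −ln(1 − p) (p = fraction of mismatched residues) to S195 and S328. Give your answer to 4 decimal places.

Mismatches occur at site 4 (P→S), site 6 (G→I), site 8 (H→V), site 9 (N→S), site 15 (T→I), site 16 (L→P), site 21 (H→A), site 25 (Q→N), site 26 (H→T), site 33 (L→S), site 35 (P→H), site 38 (C→S).
p = 12/39 = 0.307692.
d = −ln(1 − 0.307692) = −ln(0.692308) = 0.3677.

0.3677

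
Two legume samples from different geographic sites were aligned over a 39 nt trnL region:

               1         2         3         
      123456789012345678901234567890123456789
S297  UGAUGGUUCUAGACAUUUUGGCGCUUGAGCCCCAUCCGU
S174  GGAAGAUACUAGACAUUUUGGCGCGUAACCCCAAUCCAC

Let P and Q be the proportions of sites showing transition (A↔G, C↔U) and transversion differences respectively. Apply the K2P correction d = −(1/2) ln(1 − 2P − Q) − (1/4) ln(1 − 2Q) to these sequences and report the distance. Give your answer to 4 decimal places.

0.3143

Mismatches occur at site 1 (U/G, transversion), site 4 (U/A, transversion), site 6 (G/A, transition), site 8 (U/A, transversion), site 25 (U/G, transversion), site 27 (G/A, transition), site 29 (G/C, transversion), site 33 (C/A, transversion), site 38 (G/A, transition), site 39 (U/C, transition).
Of the 10 differences, 4 transitions and 6 transversions over 39 sites: P = 4/39 = 0.102564, Q = 6/39 = 0.153846.
d = −0.5·ln(0.641026) − 0.25·ln(0.692308) = −0.5·(-0.444685) − 0.25·(-0.367724) = 0.3143.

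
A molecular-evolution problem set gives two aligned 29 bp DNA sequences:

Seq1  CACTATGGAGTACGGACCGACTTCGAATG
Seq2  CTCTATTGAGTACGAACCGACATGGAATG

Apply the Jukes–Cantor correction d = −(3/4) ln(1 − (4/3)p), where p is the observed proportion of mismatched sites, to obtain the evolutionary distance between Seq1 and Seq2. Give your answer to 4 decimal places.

Differing sites — 2:A/T; 7:G/T; 15:G/A; 22:T/A; 24:C/G.
p = 5/29 = 0.172414.
d = −0.75 · ln(1 − (4/3)·0.172414) = −0.75 · ln(0.770115) = −0.75 · (-0.261215) = 0.1959.

0.1959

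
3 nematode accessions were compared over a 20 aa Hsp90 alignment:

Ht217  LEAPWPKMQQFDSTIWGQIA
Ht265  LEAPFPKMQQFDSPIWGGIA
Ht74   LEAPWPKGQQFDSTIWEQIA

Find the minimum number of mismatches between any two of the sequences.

Pairwise Hamming distances:
  Ht217 vs Ht265: 3
  Ht217 vs Ht74: 2
  Ht265 vs Ht74: 5
The smallest is 2, between Ht217 and Ht74.

2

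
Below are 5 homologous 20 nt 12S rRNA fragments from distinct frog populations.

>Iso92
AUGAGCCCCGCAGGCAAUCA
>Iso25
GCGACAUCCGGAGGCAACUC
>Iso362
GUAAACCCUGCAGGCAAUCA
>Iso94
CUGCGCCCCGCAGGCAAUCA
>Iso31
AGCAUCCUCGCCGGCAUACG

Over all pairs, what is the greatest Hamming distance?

13

Pairwise Hamming distances:
  Iso92 vs Iso25: 9
  Iso92 vs Iso362: 4
  Iso92 vs Iso94: 2
  Iso92 vs Iso31: 8
  Iso25 vs Iso362: 10
  Iso25 vs Iso94: 10
  Iso25 vs Iso31: 13
  Iso362 vs Iso94: 5
  Iso362 vs Iso31: 10
  Iso94 vs Iso31: 10
The largest is 13, between Iso25 and Iso31.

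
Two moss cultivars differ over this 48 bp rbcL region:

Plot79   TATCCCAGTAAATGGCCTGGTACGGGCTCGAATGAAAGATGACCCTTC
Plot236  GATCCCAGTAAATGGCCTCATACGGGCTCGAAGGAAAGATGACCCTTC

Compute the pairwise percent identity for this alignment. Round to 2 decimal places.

The sequences differ at positions 1 (T/G), 19 (G/C), 20 (G/A), 33 (T/G).
44 of the 48 sites match, so the percent identity is 44/48 × 100 = 91.67%.

91.67%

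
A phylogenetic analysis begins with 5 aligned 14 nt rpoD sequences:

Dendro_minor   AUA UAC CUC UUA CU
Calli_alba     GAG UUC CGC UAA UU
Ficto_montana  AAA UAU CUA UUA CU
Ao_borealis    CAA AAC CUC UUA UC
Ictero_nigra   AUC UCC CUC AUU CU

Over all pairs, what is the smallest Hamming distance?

3

Pairwise Hamming distances:
  Dendro_minor vs Calli_alba: 7
  Dendro_minor vs Ficto_montana: 3
  Dendro_minor vs Ao_borealis: 5
  Dendro_minor vs Ictero_nigra: 4
  Calli_alba vs Ficto_montana: 8
  Calli_alba vs Ao_borealis: 7
  Calli_alba vs Ictero_nigra: 9
  Ficto_montana vs Ao_borealis: 6
  Ficto_montana vs Ictero_nigra: 7
  Ao_borealis vs Ictero_nigra: 9
The smallest is 3, between Dendro_minor and Ficto_montana.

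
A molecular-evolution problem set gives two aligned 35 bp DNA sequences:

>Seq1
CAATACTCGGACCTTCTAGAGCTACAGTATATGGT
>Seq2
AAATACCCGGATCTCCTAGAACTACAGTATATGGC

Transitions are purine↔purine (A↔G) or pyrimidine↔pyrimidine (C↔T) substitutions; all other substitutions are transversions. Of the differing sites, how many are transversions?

1

The sequences differ at positions 1 (C/A, transversion), 7 (T/C, transition), 12 (C/T, transition), 15 (T/C, transition), 21 (G/A, transition), 35 (T/C, transition).
Of the 6 differences, 5 transitions and 1 transversion, so the answer is 1.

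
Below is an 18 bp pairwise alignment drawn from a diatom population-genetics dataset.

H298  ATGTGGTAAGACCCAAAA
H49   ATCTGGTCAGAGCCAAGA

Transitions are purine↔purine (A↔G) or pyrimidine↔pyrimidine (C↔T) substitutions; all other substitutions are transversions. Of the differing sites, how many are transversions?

Differing sites — 3:G/C (Tv); 8:A/C (Tv); 12:C/G (Tv); 17:A/G (Ti).
Of the 4 differences, 1 transition and 3 transversions, so the answer is 3.

3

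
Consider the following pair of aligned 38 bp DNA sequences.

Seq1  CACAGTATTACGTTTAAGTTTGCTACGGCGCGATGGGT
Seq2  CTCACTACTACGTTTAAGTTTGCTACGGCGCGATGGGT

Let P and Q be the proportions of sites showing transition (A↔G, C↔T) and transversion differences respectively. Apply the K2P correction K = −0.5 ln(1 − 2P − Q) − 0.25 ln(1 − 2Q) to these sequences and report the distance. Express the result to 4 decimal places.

Mismatches occur at site 2 (A/T, transversion), site 5 (G/C, transversion), site 8 (T/C, transition).
Of the 3 differences, 1 transition and 2 transversions over 38 sites: P = 1/38 = 0.026316, Q = 2/38 = 0.052632.
d = −0.5·ln(0.894736) − 0.25·ln(0.894736) = −0.5·(-0.111227) − 0.25·(-0.111227) = 0.0834.

0.0834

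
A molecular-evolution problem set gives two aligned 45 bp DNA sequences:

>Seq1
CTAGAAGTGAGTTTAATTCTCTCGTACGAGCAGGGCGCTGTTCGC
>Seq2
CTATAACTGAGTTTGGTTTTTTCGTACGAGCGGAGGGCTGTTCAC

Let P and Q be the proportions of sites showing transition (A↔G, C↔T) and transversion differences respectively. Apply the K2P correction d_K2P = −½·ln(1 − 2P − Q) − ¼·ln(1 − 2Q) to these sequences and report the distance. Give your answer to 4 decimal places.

0.2730

The sequences differ at positions 4 (G/T, transversion), 7 (G/C, transversion), 15 (A/G, transition), 16 (A/G, transition), 19 (C/T, transition), 21 (C/T, transition), 32 (A/G, transition), 34 (G/A, transition), 36 (C/G, transversion), 44 (G/A, transition).
Of the 10 differences, 7 transitions and 3 transversions over 45 sites: P = 7/45 = 0.155556, Q = 3/45 = 0.066667.
d = −0.5·ln(0.622221) − 0.25·ln(0.866666) = −0.5·(-0.474460) − 0.25·(-0.143102) = 0.2730.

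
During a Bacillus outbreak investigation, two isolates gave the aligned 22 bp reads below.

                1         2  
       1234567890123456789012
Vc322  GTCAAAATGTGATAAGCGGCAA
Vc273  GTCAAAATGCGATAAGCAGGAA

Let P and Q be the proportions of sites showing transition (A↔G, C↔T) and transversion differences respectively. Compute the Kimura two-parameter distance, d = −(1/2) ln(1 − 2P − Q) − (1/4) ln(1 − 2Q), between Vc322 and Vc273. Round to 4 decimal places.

0.1527

Differing sites — 10:T/C (Ti); 18:G/A (Ti); 20:C/G (Tv).
Of the 3 differences, 2 transitions and 1 transversion over 22 sites: P = 2/22 = 0.090909, Q = 1/22 = 0.045455.
d = −0.5·ln(0.772727) − 0.25·ln(0.909090) = −0.5·(-0.257829) − 0.25·(-0.095311) = 0.1527.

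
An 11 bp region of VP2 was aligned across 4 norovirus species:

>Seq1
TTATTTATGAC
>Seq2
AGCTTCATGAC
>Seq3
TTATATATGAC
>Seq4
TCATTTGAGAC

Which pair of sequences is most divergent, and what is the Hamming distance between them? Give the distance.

Pairwise Hamming distances:
  Seq1 vs Seq2: 4
  Seq1 vs Seq3: 1
  Seq1 vs Seq4: 3
  Seq2 vs Seq3: 5
  Seq2 vs Seq4: 6
  Seq3 vs Seq4: 4
The largest is 6, between Seq2 and Seq4.

6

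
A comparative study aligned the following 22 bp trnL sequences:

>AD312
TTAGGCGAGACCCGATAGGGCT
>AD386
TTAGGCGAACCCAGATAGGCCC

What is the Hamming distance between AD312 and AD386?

5

Mismatches occur at site 9 (G→A), site 10 (A→C), site 13 (C→A), site 20 (G→C), site 22 (T→C).
That gives 5 mismatches out of 22 aligned sites, so the Hamming distance is 5.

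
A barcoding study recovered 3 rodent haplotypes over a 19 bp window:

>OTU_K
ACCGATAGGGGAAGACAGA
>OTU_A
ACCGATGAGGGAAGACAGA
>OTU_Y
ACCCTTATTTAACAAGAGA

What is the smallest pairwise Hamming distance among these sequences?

Pairwise Hamming distances:
  OTU_K vs OTU_A: 2
  OTU_K vs OTU_Y: 9
  OTU_A vs OTU_Y: 10
The smallest is 2, between OTU_K and OTU_A.

2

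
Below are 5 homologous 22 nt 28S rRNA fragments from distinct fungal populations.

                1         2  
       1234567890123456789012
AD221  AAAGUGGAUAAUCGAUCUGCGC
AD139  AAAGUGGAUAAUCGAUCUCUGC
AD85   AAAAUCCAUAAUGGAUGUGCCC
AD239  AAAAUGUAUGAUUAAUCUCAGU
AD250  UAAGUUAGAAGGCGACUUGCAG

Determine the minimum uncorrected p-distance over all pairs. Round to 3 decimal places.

Pairwise Hamming distances:
  AD221 vs AD139: 2
  AD221 vs AD85: 6
  AD221 vs AD239: 8
  AD221 vs AD250: 11
  AD139 vs AD85: 8
  AD139 vs AD239: 7
  AD139 vs AD250: 13
  AD85 vs AD239: 10
  AD85 vs AD250: 13
  AD239 vs AD250: 17
The smallest is 2 mismatches, between AD221 and AD139; p = 2/22 = 0.091.

0.091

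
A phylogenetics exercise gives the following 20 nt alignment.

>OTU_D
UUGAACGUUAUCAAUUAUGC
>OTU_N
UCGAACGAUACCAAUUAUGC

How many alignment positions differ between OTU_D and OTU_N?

Mismatches occur at site 2 (U/C), site 8 (U/A), site 11 (U/C).
That gives 3 mismatches out of 20 aligned sites, so the Hamming distance is 3.

3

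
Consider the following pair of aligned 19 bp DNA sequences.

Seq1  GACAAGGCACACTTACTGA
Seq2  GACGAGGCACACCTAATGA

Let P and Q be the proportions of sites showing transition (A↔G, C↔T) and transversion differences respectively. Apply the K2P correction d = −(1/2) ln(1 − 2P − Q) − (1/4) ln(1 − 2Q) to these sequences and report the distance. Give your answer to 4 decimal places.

0.1805

Mismatches occur at site 4 (A↔G, transition), site 13 (T↔C, transition), site 16 (C↔A, transversion).
Of the 3 differences, 2 transitions and 1 transversion over 19 sites: P = 2/19 = 0.105263, Q = 1/19 = 0.052632.
d = −0.5·ln(0.736842) − 0.25·ln(0.894736) = −0.5·(-0.305382) − 0.25·(-0.111227) = 0.1805.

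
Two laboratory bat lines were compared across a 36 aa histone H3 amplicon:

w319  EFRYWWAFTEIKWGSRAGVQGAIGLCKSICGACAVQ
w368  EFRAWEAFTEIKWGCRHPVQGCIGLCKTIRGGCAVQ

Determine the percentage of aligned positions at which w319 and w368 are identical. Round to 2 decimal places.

75.00%

Differing sites — 4:Y/A; 6:W/E; 15:S/C; 17:A/H; 18:G/P; 22:A/C; 28:S/T; 30:C/R; 32:A/G.
27 of the 36 sites match, so the percent identity is 27/36 × 100 = 75.00%.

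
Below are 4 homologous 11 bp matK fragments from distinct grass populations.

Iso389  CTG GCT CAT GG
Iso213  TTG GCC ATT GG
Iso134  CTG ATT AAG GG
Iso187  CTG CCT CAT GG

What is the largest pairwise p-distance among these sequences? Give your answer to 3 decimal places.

0.545

Pairwise Hamming distances:
  Iso389 vs Iso213: 4
  Iso389 vs Iso134: 4
  Iso389 vs Iso187: 1
  Iso213 vs Iso134: 6
  Iso213 vs Iso187: 5
  Iso134 vs Iso187: 4
The largest is 6 mismatches, between Iso213 and Iso134; p = 6/11 = 0.545.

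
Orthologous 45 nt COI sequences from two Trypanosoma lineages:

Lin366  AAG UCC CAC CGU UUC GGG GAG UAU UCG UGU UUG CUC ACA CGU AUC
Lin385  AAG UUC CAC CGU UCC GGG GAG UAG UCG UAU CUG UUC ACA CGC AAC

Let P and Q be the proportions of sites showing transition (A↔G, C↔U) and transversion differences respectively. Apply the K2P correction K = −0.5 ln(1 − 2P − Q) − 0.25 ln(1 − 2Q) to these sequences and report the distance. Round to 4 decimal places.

Mismatches occur at site 5 (C→U, transition), site 14 (U→C, transition), site 24 (U→G, transversion), site 29 (G→A, transition), site 31 (U→C, transition), site 34 (C→U, transition), site 42 (U→C, transition), site 44 (U→A, transversion).
Of the 8 differences, 6 transitions and 2 transversions over 45 sites: P = 6/45 = 0.133333, Q = 2/45 = 0.044444.
d = −0.5·ln(0.688890) − 0.25·ln(0.911112) = −0.5·(-0.372674) − 0.25·(-0.093089) = 0.2096.

0.2096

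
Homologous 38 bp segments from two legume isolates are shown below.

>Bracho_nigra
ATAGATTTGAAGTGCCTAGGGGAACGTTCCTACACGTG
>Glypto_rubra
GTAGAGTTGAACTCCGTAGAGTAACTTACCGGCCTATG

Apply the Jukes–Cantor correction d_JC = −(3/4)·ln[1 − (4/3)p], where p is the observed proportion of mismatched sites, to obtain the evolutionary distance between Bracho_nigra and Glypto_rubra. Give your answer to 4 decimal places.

The sequences differ at positions 1 (A/G), 6 (T/G), 12 (G/C), 14 (G/C), 16 (C/G), 20 (G/A), 22 (G/T), 26 (G/T), 28 (T/A), 31 (T/G), 32 (A/G), 34 (A/C), 35 (C/T), 36 (G/A).
p = 14/38 = 0.368421.
d = −0.75 · ln(1 − (4/3)·0.368421) = −0.75 · ln(0.508772) = −0.75 · (-0.675755) = 0.5068.

0.5068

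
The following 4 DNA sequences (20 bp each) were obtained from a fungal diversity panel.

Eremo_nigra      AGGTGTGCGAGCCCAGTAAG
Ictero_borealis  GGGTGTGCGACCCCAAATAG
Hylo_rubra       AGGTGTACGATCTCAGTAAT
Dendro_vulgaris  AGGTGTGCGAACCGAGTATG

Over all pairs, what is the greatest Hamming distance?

8

Pairwise Hamming distances:
  Eremo_nigra vs Ictero_borealis: 5
  Eremo_nigra vs Hylo_rubra: 4
  Eremo_nigra vs Dendro_vulgaris: 3
  Ictero_borealis vs Hylo_rubra: 8
  Ictero_borealis vs Dendro_vulgaris: 7
  Hylo_rubra vs Dendro_vulgaris: 6
The largest is 8, between Ictero_borealis and Hylo_rubra.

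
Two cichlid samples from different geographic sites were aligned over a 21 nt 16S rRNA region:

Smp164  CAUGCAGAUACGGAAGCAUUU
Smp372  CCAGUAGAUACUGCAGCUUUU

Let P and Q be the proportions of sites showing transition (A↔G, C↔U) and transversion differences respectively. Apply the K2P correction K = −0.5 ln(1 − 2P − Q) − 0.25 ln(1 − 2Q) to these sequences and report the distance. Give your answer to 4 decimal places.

0.3644

Mismatches occur at site 2 (A↔C, transversion), site 3 (U↔A, transversion), site 5 (C↔U, transition), site 12 (G↔U, transversion), site 14 (A↔C, transversion), site 18 (A↔U, transversion).
Of the 6 differences, 1 transition and 5 transversions over 21 sites: P = 1/21 = 0.047619, Q = 5/21 = 0.238095.
d = −0.5·ln(0.666667) − 0.25·ln(0.523810) = −0.5·(-0.405465) − 0.25·(-0.646626) = 0.3644.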